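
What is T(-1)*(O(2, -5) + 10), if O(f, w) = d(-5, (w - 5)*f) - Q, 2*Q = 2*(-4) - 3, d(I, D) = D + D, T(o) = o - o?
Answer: 0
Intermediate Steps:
T(o) = 0
d(I, D) = 2*D
Q = -11/2 (Q = (2*(-4) - 3)/2 = (-8 - 3)/2 = (½)*(-11) = -11/2 ≈ -5.5000)
O(f, w) = 11/2 + 2*f*(-5 + w) (O(f, w) = 2*((w - 5)*f) - 1*(-11/2) = 2*((-5 + w)*f) + 11/2 = 2*(f*(-5 + w)) + 11/2 = 2*f*(-5 + w) + 11/2 = 11/2 + 2*f*(-5 + w))
T(-1)*(O(2, -5) + 10) = 0*((11/2 + 2*2*(-5 - 5)) + 10) = 0*((11/2 + 2*2*(-10)) + 10) = 0*((11/2 - 40) + 10) = 0*(-69/2 + 10) = 0*(-49/2) = 0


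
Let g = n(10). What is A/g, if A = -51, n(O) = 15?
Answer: -17/5 ≈ -3.4000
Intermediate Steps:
g = 15
A/g = -51/15 = -51*1/15 = -17/5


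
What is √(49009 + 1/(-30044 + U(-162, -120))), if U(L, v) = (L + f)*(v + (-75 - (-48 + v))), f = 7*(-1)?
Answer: 2*√7955157548942/25481 ≈ 221.38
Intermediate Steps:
f = -7
U(L, v) = 189 - 27*L (U(L, v) = (L - 7)*(v + (-75 - (-48 + v))) = (-7 + L)*(v + (-75 + (48 - v))) = (-7 + L)*(v + (-27 - v)) = (-7 + L)*(-27) = 189 - 27*L)
√(49009 + 1/(-30044 + U(-162, -120))) = √(49009 + 1/(-30044 + (189 - 27*(-162)))) = √(49009 + 1/(-30044 + (189 + 4374))) = √(49009 + 1/(-30044 + 4563)) = √(49009 + 1/(-25481)) = √(49009 - 1/25481) = √(1248798328/25481) = 2*√7955157548942/25481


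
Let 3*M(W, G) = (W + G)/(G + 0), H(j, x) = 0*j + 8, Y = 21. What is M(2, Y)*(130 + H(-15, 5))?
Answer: 1058/21 ≈ 50.381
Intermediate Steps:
H(j, x) = 8 (H(j, x) = 0 + 8 = 8)
M(W, G) = (G + W)/(3*G) (M(W, G) = ((W + G)/(G + 0))/3 = ((G + W)/G)/3 = (G + W)/(3*G))
M(2, Y)*(130 + H(-15, 5)) = ((1/3)*(21 + 2)/21)*(130 + 8) = ((1/3)*(1/21)*23)*138 = (23/63)*138 = 1058/21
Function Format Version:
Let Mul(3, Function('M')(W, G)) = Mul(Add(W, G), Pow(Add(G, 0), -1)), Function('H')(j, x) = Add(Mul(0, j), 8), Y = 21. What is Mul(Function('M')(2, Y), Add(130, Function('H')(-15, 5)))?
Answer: Rational(1058, 21) ≈ 50.381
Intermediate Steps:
Function('H')(j, x) = 8 (Function('H')(j, x) = Add(0, 8) = 8)
Function('M')(W, G) = Mul(Rational(1, 3), Pow(G, -1), Add(G, W)) (Function('M')(W, G) = Mul(Rational(1, 3), Mul(Add(W, G), Pow(Add(G, 0), -1))) = Mul(Rational(1, 3), Mul(Add(G, W), Pow(G, -1))) = Mul(Rational(1, 3), Mul(Pow(G, -1), Add(G, W))) = Mul(Rational(1, 3), Pow(G, -1), Add(G, W)))
Mul(Function('M')(2, Y), Add(130, Function('H')(-15, 5))) = Mul(Mul(Rational(1, 3), Pow(21, -1), Add(21, 2)), Add(130, 8)) = Mul(Mul(Rational(1, 3), Rational(1, 21), 23), 138) = Mul(Rational(23, 63), 138) = Rational(1058, 21)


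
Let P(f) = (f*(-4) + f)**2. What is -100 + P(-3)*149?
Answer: 11969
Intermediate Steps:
P(f) = 9*f**2 (P(f) = (-4*f + f)**2 = (-3*f)**2 = 9*f**2)
-100 + P(-3)*149 = -100 + (9*(-3)**2)*149 = -100 + (9*9)*149 = -100 + 81*149 = -100 + 12069 = 11969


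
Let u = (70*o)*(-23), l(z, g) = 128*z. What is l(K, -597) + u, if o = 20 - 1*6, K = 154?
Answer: -2828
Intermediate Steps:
o = 14 (o = 20 - 6 = 14)
u = -22540 (u = (70*14)*(-23) = 980*(-23) = -22540)
l(K, -597) + u = 128*154 - 22540 = 19712 - 22540 = -2828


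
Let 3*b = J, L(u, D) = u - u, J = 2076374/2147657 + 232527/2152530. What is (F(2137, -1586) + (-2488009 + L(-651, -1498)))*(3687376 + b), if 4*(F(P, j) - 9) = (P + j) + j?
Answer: -33932599296171793395070591/3698316897768 ≈ -9.1751e+12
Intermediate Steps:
F(P, j) = 9 + j/2 + P/4 (F(P, j) = 9 + ((P + j) + j)/4 = 9 + (P + 2*j)/4 = 9 + (j/2 + P/4) = 9 + j/2 + P/4)
J = 1656281855153/1540965374070 (J = 2076374*(1/2147657) + 232527*(1/2152530) = 2076374/2147657 + 77509/717510 = 1656281855153/1540965374070 ≈ 1.0748)
L(u, D) = 0
b = 1656281855153/4622896122210 (b = (⅓)*(1656281855153/1540965374070) = 1656281855153/4622896122210 ≈ 0.35828)
(F(2137, -1586) + (-2488009 + L(-651, -1498)))*(3687376 + b) = ((9 + (½)*(-1586) + (¼)*2137) + (-2488009 + 0))*(3687376 + 1656281855153/4622896122210) = ((9 - 793 + 2137/4) - 2488009)*(17046357867812076113/4622896122210) = (-999/4 - 2488009)*(17046357867812076113/4622896122210) = -9953035/4*17046357867812076113/4622896122210 = -33932599296171793395070591/3698316897768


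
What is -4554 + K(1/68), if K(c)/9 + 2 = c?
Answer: -310887/68 ≈ -4571.9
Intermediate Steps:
K(c) = -18 + 9*c
-4554 + K(1/68) = -4554 + (-18 + 9/68) = -4554 - 1215/68 = -310887/68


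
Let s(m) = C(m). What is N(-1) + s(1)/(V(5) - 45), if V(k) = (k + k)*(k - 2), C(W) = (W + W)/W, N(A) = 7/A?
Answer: -107/15 ≈ -7.1333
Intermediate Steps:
C(W) = 2 (C(W) = (2*W)/W = 2)
V(k) = 2*k*(-2 + k) (V(k) = (2*k)*(-2 + k) = 2*k*(-2 + k))
s(m) = 2
N(-1) + s(1)/(V(5) - 45) = 7/(-1) + 2/(2*5*(-2 + 5) - 45) = 7*(-1) + 2/(2*5*3 - 45) = -7 + 2/(30 - 45) = -7 + 2/(-15) = -7 - 1/15*2 = -7 - 2/15 = -107/15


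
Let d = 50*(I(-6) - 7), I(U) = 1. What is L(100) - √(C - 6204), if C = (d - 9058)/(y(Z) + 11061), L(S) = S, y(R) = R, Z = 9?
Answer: 100 - I*√21121448685/1845 ≈ 100.0 - 78.771*I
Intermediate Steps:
d = -300 (d = 50*(1 - 7) = 50*(-6) = -300)
C = -4679/5535 (C = (-300 - 9058)/(9 + 11061) = -9358/11070 = -9358*1/11070 = -4679/5535 ≈ -0.84535)
L(100) - √(C - 6204) = 100 - √(-4679/5535 - 6204) = 100 - √(-34343819/5535) = 100 - I*√21121448685/1845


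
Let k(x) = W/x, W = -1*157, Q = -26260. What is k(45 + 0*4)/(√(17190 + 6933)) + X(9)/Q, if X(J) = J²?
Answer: -81/26260 - 157*√24123/1085535 ≈ -0.025548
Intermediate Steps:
W = -157
k(x) = -157/x
k(45 + 0*4)/(√(17190 + 6933)) + X(9)/Q = (-157/(45 + 0*4))/(√(17190 + 6933)) + 9²/(-26260) = (-157/(45 + 0))/(√24123) + 81*(-1/26260) = (-157/45)*(√24123/24123) - 81/26260 = (-157*1/45)*(√24123/24123) - 81/26260 = -157*√24123/1085535 - 81/26260 = -81/26260 - 157*√24123/1085535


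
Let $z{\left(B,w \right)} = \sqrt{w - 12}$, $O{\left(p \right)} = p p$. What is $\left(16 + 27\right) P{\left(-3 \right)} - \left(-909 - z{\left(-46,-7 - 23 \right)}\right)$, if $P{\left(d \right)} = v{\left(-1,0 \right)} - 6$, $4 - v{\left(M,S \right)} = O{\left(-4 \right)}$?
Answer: $135 + i \sqrt{42} \approx 135.0 + 6.4807 i$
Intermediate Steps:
$O{\left(p \right)} = p^{2}$
$z{\left(B,w \right)} = \sqrt{-12 + w}$
$v{\left(M,S \right)} = -12$ ($v{\left(M,S \right)} = 4 - \left(-4\right)^{2} = 4 - 16 = -12$)
$P{\left(d \right)} = -18$ ($P{\left(d \right)} = -12 - 6 = -18$)
$\left(16 + 27\right) P{\left(-3 \right)} - \left(-909 - z{\left(-46,-7 - 23 \right)}\right) = \left(16 + 27\right) \left(-18\right) - \left(-909 - \sqrt{-12 - 30}\right) = 43 \left(-18\right) - \left(-909 - \sqrt{-12 - 30}\right) = -774 - \left(-909 - \sqrt{-42}\right) = -774 - \left(-909 - i \sqrt{42}\right) = -774 + \left(909 + i \sqrt{42}\right) = 135 + i \sqrt{42}$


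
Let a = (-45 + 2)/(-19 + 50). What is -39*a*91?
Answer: 152607/31 ≈ 4922.8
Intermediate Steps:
a = -43/31 ≈ -1.3871
-39*a*91 = -39*(-43/31)*91 = (1677/31)*91 = 152607/31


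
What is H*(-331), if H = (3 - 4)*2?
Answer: 662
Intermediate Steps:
H = -2 (H = -1*2 = -2)
H*(-331) = -2*(-331) = 662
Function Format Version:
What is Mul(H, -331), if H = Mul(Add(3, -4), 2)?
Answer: 662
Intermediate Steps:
H = -2 (H = Mul(-1, 2) = -2)
Mul(H, -331) = Mul(-2, -331) = 662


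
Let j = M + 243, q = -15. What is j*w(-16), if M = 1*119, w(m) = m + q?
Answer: -11222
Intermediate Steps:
w(m) = -15 + m (w(m) = m - 15 = -15 + m)
M = 119
j = 362 (j = 119 + 243 = 362)
j*w(-16) = 362*(-15 - 16) = 362*(-31) = -11222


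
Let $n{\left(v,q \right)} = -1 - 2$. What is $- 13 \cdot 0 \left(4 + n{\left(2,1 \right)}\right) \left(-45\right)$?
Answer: $0$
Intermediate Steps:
$n{\left(v,q \right)} = -3$
$- 13 \cdot 0 \left(4 + n{\left(2,1 \right)}\right) \left(-45\right) = - 13 \cdot 0 \left(4 - 3\right) \left(-45\right) = - 13 \cdot 0 \cdot 1 \left(-45\right) = \left(-13\right) 0 \left(-45\right) = 0 \left(-45\right) = 0$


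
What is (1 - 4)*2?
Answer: -6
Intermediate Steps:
(1 - 4)*2 = -3*2 = -6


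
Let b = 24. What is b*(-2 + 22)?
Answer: 480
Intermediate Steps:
b*(-2 + 22) = 24*(-2 + 22) = 24*20 = 480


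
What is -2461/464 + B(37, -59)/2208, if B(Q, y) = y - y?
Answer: -2461/464 ≈ -5.3039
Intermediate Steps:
B(Q, y) = 0
-2461/464 + B(37, -59)/2208 = -2461/464 + 0/2208 = -2461*1/464 + 0*(1/2208) = -2461/464 + 0 = -2461/464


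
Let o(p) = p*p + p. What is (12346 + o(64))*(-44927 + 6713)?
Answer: -630760284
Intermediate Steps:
o(p) = p + p² (o(p) = p² + p = p + p²)
(12346 + o(64))*(-44927 + 6713) = (12346 + 64*(1 + 64))*(-44927 + 6713) = (12346 + 64*65)*(-38214) = (12346 + 4160)*(-38214) = 16506*(-38214) = -630760284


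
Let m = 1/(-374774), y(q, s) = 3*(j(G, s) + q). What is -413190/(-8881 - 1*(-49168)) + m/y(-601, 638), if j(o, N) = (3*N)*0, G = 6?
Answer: -93066574291631/9074210602938 ≈ -10.256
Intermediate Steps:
j(o, N) = 0
y(q, s) = 3*q (y(q, s) = 3*(0 + q) = 3*q)
m = -1/374774 ≈ -2.6683e-6
-413190/(-8881 - 1*(-49168)) + m/y(-601, 638) = -413190/(-8881 - 1*(-49168)) - 1/(374774*(3*(-601))) = -413190/(-8881 + 49168) - 1/374774/(-1803) = -413190/40287 - 1/374774*(-1/1803) = -413190*1/40287 + 1/675717522 = -137730/13429 + 1/675717522 = -93066574291631/9074210602938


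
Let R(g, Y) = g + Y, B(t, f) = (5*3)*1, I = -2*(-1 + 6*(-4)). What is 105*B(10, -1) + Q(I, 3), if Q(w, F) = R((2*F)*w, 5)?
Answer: 1880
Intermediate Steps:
I = 50 (I = -2*(-1 - 24) = -2*(-25) = 50)
B(t, f) = 15 (B(t, f) = 15*1 = 15)
R(g, Y) = Y + g
Q(w, F) = 5 + 2*F*w (Q(w, F) = 5 + (2*F)*w = 5 + 2*F*w)
105*B(10, -1) + Q(I, 3) = 105*15 + (5 + 2*3*50) = 1575 + (5 + 300) = 1575 + 305 = 1880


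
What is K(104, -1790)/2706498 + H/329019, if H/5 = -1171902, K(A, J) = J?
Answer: -2643223506665/148414877577 ≈ -17.810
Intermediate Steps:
H = -5859510 (H = 5*(-1171902) = -5859510)
K(104, -1790)/2706498 + H/329019 = -1790/2706498 - 5859510/329019 = -1790*1/2706498 - 5859510*1/329019 = -895/1353249 - 1953170/109673 = -2643223506665/148414877577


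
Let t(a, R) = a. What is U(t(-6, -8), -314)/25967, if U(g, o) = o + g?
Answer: -320/25967 ≈ -0.012323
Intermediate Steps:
U(g, o) = g + o
U(t(-6, -8), -314)/25967 = (-6 - 314)/25967 = -320*1/25967 = -320/25967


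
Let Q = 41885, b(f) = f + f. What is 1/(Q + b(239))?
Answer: 1/42363 ≈ 2.3606e-5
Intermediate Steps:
b(f) = 2*f
1/(Q + b(239)) = 1/(41885 + 2*239) = 1/(41885 + 478) = 1/42363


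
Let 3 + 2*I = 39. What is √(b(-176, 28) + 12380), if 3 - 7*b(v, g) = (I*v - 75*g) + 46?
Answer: √643195/7 ≈ 114.57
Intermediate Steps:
I = 18 (I = -3/2 + (½)*39 = -3/2 + 39/2 = 18)
b(v, g) = -43/7 - 18*v/7 + 75*g/7 (b(v, g) = 3/7 - ((18*v - 75*g) + 46)/7 = 3/7 - ((-75*g + 18*v) + 46)/7 = 3/7 - (46 - 75*g + 18*v)/7 = 3/7 + (-46/7 - 18*v/7 + 75*g/7) = -43/7 - 18*v/7 + 75*g/7)
√(b(-176, 28) + 12380) = √((-43/7 - 18/7*(-176) + (75/7)*28) + 12380) = √((-43/7 + 3168/7 + 300) + 12380) = √(5225/7 + 12380) = √(91885/7) = √643195/7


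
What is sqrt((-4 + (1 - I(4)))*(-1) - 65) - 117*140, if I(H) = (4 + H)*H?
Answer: -16380 + I*sqrt(30) ≈ -16380.0 + 5.4772*I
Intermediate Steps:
I(H) = H*(4 + H)
sqrt((-4 + (1 - I(4)))*(-1) - 65) - 117*140 = sqrt((-4 + (1 - 4*(4 + 4)))*(-1) - 65) - 117*140 = sqrt((-4 + (1 - 4*8))*(-1) - 65) - 16380 = sqrt((-4 + (1 - 1*32))*(-1) - 65) - 16380 = sqrt((-4 + (1 - 32))*(-1) - 65) - 16380 = sqrt((-4 - 31)*(-1) - 65) - 16380 = sqrt(-35*(-1) - 65) - 16380 = sqrt(35 - 65) - 16380 = sqrt(-30) - 16380 = I*sqrt(30) - 16380 = -16380 + I*sqrt(30)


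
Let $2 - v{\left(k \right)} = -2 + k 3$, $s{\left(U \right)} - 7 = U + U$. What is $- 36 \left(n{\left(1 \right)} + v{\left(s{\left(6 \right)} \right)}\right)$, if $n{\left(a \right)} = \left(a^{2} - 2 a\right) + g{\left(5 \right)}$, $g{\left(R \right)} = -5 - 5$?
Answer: $2304$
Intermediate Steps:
$g{\left(R \right)} = -10$ ($g{\left(R \right)} = -5 - 5 = -10$)
$s{\left(U \right)} = 7 + 2 U$ ($s{\left(U \right)} = 7 + \left(U + U\right) = 7 + 2 U$)
$v{\left(k \right)} = 4 - 3 k$ ($v{\left(k \right)} = 2 - \left(-2 + k 3\right) = 2 - \left(-2 + 3 k\right) = 4 - 3 k$)
$n{\left(a \right)} = -10 + a^{2} - 2 a$ ($n{\left(a \right)} = \left(a^{2} - 2 a\right) - 10 = -10 + a^{2} - 2 a$)
$- 36 \left(n{\left(1 \right)} + v{\left(s{\left(6 \right)} \right)}\right) = - 36 \left(\left(-10 + 1^{2} - 2\right) + \left(4 - 3 \left(7 + 2 \cdot 6\right)\right)\right) = - 36 \left(\left(-10 + 1 - 2\right) + \left(4 - 3 \left(7 + 12\right)\right)\right) = - 36 \left(-11 + \left(4 - 57\right)\right) = - 36 \left(-11 - 53\right) = \left(-36\right) \left(-64\right) = 2304$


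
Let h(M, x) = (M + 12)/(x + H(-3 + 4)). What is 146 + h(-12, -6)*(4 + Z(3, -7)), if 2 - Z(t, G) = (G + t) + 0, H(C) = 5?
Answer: 146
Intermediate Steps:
Z(t, G) = 2 - G - t (Z(t, G) = 2 - ((G + t) + 0) = 2 - (G + t) = 2 + (-G - t) = 2 - G - t)
h(M, x) = (12 + M)/(5 + x) (h(M, x) = (M + 12)/(x + 5) = (12 + M)/(5 + x))
146 + h(-12, -6)*(4 + Z(3, -7)) = 146 + ((12 - 12)/(5 - 6))*(4 + (2 - 1*(-7) - 1*3)) = 146 + (0/(-1))*(4 + (2 + 7 - 3)) = 146 + (-1*0)*(4 + 6) = 146 + 0*10 = 146 + 0 = 146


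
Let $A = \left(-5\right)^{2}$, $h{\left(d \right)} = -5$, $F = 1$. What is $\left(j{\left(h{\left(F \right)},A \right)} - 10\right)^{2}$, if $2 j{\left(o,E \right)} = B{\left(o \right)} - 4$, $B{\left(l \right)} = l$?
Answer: $\frac{841}{4} \approx 210.25$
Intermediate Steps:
$A = 25$
$j{\left(o,E \right)} = -2 + \frac{o}{2}$ ($j{\left(o,E \right)} = \frac{o - 4}{2} = \frac{-4 + o}{2} = -2 + \frac{o}{2}$)
$\left(j{\left(h{\left(F \right)},A \right)} - 10\right)^{2} = \left(\left(-2 + \frac{1}{2} \left(-5\right)\right) - 10\right)^{2} = \left(\left(-2 - \frac{5}{2}\right) - 10\right)^{2} = \left(- \frac{9}{2} - 10\right)^{2} = \left(- \frac{29}{2}\right)^{2} = \frac{841}{4}$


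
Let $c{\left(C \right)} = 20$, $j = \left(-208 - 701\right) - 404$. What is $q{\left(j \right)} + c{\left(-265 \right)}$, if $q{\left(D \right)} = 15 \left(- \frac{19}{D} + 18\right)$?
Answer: $\frac{381055}{1313} \approx 290.22$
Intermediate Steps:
$j = -1313$ ($j = -909 - 404 = -1313$)
$q{\left(D \right)} = 270 - \frac{285}{D}$ ($q{\left(D \right)} = 15 \left(18 - \frac{19}{D}\right) = 270 - \frac{285}{D}$)
$q{\left(j \right)} + c{\left(-265 \right)} = \left(270 - \frac{285}{-1313}\right) + 20 = \left(270 - - \frac{285}{1313}\right) + 20 = \left(270 + \frac{285}{1313}\right) + 20 = \frac{354795}{1313} + 20 = \frac{381055}{1313}$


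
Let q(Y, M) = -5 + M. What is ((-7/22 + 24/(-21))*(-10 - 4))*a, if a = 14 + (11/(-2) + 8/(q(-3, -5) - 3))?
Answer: 46125/286 ≈ 161.28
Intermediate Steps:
a = 205/26 (a = 14 + (11/(-2) + 8/((-5 - 5) - 3)) = 14 + (11*(-1/2) + 8/(-10 - 3)) = 14 + (-11/2 + 8/(-13)) = 14 + (-11/2 + 8*(-1/13)) = 14 + (-11/2 - 8/13) = 14 - 159/26 = 205/26 ≈ 7.8846)
((-7/22 + 24/(-21))*(-10 - 4))*a = ((-7/22 + 24/(-21))*(-10 - 4))*(205/26) = ((-7*1/22 + 24*(-1/21))*(-14))*(205/26) = ((-7/22 - 8/7)*(-14))*(205/26) = -225/154*(-14)*(205/26) = (225/11)*(205/26) = 46125/286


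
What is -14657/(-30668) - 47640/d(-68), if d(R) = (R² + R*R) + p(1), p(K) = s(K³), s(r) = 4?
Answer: -110451413/23645028 ≈ -4.6712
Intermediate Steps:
p(K) = 4
d(R) = 4 + 2*R² (d(R) = (R² + R*R) + 4 = (R² + R²) + 4 = 2*R² + 4 = 4 + 2*R²)
-14657/(-30668) - 47640/d(-68) = -14657/(-30668) - 47640/(4 + 2*(-68)²) = -14657*(-1/30668) - 47640/(4 + 2*4624) = 14657/30668 - 47640/(4 + 9248) = 14657/30668 - 47640/9252 = 14657/30668 - 47640*1/9252 = 14657/30668 - 3970/771 = -110451413/23645028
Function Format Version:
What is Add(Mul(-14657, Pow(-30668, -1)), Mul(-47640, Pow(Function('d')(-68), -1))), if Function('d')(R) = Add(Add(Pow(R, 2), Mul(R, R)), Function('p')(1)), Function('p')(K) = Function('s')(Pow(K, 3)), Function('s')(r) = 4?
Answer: Rational(-110451413, 23645028) ≈ -4.6712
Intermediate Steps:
Function('p')(K) = 4
Function('d')(R) = Add(4, Mul(2, Pow(R, 2))) (Function('d')(R) = Add(Add(Pow(R, 2), Mul(R, R)), 4) = Add(Add(Pow(R, 2), Pow(R, 2)), 4) = Add(Mul(2, Pow(R, 2)), 4) = Add(4, Mul(2, Pow(R, 2))))
Add(Mul(-14657, Pow(-30668, -1)), Mul(-47640, Pow(Function('d')(-68), -1))) = Add(Mul(-14657, Pow(-30668, -1)), Mul(-47640, Pow(Add(4, Mul(2, Pow(-68, 2))), -1))) = Add(Mul(-14657, Rational(-1, 30668)), Mul(-47640, Pow(Add(4, Mul(2, 4624)), -1))) = Add(Rational(14657, 30668), Mul(-47640, Pow(Add(4, 9248), -1))) = Add(Rational(14657, 30668), Mul(-47640, Pow(9252, -1))) = Add(Rational(14657, 30668), Mul(-47640, Rational(1, 9252))) = Add(Rational(14657, 30668), Rational(-3970, 771)) = Rational(-110451413, 23645028)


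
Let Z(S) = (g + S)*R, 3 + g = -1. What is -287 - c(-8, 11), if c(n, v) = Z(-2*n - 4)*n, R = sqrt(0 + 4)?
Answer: -159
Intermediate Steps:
g = -4 (g = -3 - 1 = -4)
R = 2 (R = sqrt(4) = 2)
Z(S) = -8 + 2*S (Z(S) = (-4 + S)*2 = -8 + 2*S)
c(n, v) = n*(-16 - 4*n) (c(n, v) = (-8 + 2*(-2*n - 4))*n = (-8 + 2*(-4 - 2*n))*n = (-8 + (-8 - 4*n))*n = (-16 - 4*n)*n = n*(-16 - 4*n))
-287 - c(-8, 11) = -287 - (-4)*(-8)*(4 - 8) = -287 - (-4)*(-8)*(-4) = -287 - 1*(-128) = -287 + 128 = -159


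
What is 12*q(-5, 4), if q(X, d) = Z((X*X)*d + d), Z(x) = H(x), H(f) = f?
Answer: 1248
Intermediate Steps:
Z(x) = x
q(X, d) = d + d*X² (q(X, d) = (X*X)*d + d = X²*d + d = d*X² + d = d + d*X²)
12*q(-5, 4) = 12*(4*(1 + (-5)²)) = 12*(4*(1 + 25)) = 12*(4*26) = 12*104 = 1248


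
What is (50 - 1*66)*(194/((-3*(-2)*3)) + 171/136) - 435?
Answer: -96017/153 ≈ -627.56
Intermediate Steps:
(50 - 1*66)*(194/((-3*(-2)*3)) + 171/136) - 435 = (50 - 66)*(194/((6*3)) + 171*(1/136)) - 435 = -16*(194/18 + 171/136) - 435 = -16*(194*(1/18) + 171/136) - 435 = -16*(97/9 + 171/136) - 435 = -16*14731/1224 - 435 = -29462/153 - 435 = -96017/153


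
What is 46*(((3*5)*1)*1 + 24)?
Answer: 1794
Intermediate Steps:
46*(((3*5)*1)*1 + 24) = 46*((15*1)*1 + 24) = 46*(15*1 + 24) = 46*(15 + 24) = 46*39 = 1794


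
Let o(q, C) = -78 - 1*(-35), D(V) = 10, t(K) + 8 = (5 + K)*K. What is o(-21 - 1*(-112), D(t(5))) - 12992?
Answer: -13035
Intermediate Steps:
t(K) = -8 + K*(5 + K) (t(K) = -8 + (5 + K)*K = -8 + K*(5 + K))
o(q, C) = -43 (o(q, C) = -78 + 35 = -43)
o(-21 - 1*(-112), D(t(5))) - 12992 = -43 - 12992 = -13035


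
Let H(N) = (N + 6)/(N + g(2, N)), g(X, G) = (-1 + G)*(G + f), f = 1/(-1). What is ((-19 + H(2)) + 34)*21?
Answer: 371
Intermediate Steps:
f = -1 (f = 1*(-1) = -1)
g(X, G) = (-1 + G)**2 (g(X, G) = (-1 + G)*(G - 1) = (-1 + G)*(-1 + G) = (-1 + G)**2)
H(N) = (6 + N)/(1 + N**2 - N) (H(N) = (N + 6)/(N + (1 + N**2 - 2*N)) = (6 + N)/(1 + N**2 - N))
((-19 + H(2)) + 34)*21 = ((-19 + (6 + 2)/(1 + 2**2 - 1*2)) + 34)*21 = ((-19 + 8/(1 + 4 - 2)) + 34)*21 = ((-19 + 8/3) + 34)*21 = (-49/3 + 34)*21 = (53/3)*21 = 371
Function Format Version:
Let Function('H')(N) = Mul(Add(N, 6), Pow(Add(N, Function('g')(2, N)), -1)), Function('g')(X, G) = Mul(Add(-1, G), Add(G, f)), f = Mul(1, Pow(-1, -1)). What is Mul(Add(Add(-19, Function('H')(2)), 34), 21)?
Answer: 371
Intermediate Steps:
f = -1 (f = Mul(1, -1) = -1)
Function('g')(X, G) = Pow(Add(-1, G), 2) (Function('g')(X, G) = Mul(Add(-1, G), Add(G, -1)) = Mul(Add(-1, G), Add(-1, G)) = Pow(Add(-1, G), 2))
Function('H')(N) = Mul(Pow(Add(1, Pow(N, 2), Mul(-1, N)), -1), Add(6, N)) (Function('H')(N) = Mul(Add(N, 6), Pow(Add(N, Add(1, Pow(N, 2), Mul(-2, N))), -1)) = Mul(Add(6, N), Pow(Add(1, Pow(N, 2), Mul(-1, N)), -1)) = Mul(Pow(Add(1, Pow(N, 2), Mul(-1, N)), -1), Add(6, N)))
Mul(Add(Add(-19, Function('H')(2)), 34), 21) = Mul(Add(Add(-19, Mul(Pow(Add(1, Pow(2, 2), Mul(-1, 2)), -1), Add(6, 2))), 34), 21) = Mul(Add(Add(-19, Mul(Pow(Add(1, 4, -2), -1), 8)), 34), 21) = Mul(Add(Add(-19, Mul(Pow(3, -1), 8)), 34), 21) = Mul(Add(Add(-19, Mul(Rational(1, 3), 8)), 34), 21) = Mul(Add(Add(-19, Rational(8, 3)), 34), 21) = Mul(Add(Rational(-49, 3), 34), 21) = Mul(Rational(53, 3), 21) = 371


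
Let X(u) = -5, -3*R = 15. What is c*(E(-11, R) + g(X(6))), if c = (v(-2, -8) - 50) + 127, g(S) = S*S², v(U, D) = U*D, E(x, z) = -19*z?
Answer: -2790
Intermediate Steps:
R = -5 (R = -⅓*15 = -5)
v(U, D) = D*U
g(S) = S³
c = 93 (c = (-8*(-2) - 50) + 127 = (16 - 50) + 127 = -34 + 127 = 93)
c*(E(-11, R) + g(X(6))) = 93*(-19*(-5) + (-5)³) = 93*(95 - 125) = 93*(-30) = -2790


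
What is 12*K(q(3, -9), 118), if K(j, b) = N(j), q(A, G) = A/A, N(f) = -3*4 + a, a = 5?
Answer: -84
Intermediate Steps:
N(f) = -7 (N(f) = -3*4 + 5 = -12 + 5 = -7)
q(A, G) = 1
K(j, b) = -7
12*K(q(3, -9), 118) = 12*(-7) = -84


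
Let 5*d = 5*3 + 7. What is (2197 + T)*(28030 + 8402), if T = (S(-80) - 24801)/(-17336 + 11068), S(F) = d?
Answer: 628251287004/7835 ≈ 8.0185e+7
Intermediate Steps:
d = 22/5 (d = (5*3 + 7)/5 = (15 + 7)/5 = (⅕)*22 = 22/5 ≈ 4.4000)
S(F) = 22/5
T = 123983/31340 (T = (22/5 - 24801)/(-17336 + 11068) = -123983/5/(-6268) = -123983/5*(-1/6268) = 123983/31340 ≈ 3.9561)
(2197 + T)*(28030 + 8402) = (2197 + 123983/31340)*(28030 + 8402) = (68977963/31340)*36432 = 628251287004/7835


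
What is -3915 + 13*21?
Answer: -3642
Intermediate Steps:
-3915 + 13*21 = -3915 + 273 = -3642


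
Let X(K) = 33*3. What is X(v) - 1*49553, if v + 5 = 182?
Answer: -49454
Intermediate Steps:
v = 177 (v = -5 + 182 = 177)
X(K) = 99
X(v) - 1*49553 = 99 - 1*49553 = 99 - 49553 = -49454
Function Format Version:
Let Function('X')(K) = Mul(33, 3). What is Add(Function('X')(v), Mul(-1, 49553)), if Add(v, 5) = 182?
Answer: -49454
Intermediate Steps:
v = 177 (v = Add(-5, 182) = 177)
Function('X')(K) = 99
Add(Function('X')(v), Mul(-1, 49553)) = Add(99, Mul(-1, 49553)) = Add(99, -49553) = -49454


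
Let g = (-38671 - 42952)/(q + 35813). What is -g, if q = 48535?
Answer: 81623/84348 ≈ 0.96769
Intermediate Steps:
g = -81623/84348 (g = (-38671 - 42952)/(48535 + 35813) = -81623/84348 ≈ -0.96769)
-g = -1*(-81623/84348) = 81623/84348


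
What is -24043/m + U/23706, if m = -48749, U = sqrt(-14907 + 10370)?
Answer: 24043/48749 + I*sqrt(4537)/23706 ≈ 0.4932 + 0.0028414*I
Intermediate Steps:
U = I*sqrt(4537) (U = sqrt(-4537) = I*sqrt(4537) ≈ 67.357*I)
-24043/m + U/23706 = -24043/(-48749) + (I*sqrt(4537))/23706 = -24043*(-1/48749) + (I*sqrt(4537))*(1/23706) = 24043/48749 + I*sqrt(4537)/23706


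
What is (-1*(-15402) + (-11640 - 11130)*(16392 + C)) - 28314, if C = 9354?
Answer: -586249332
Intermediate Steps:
(-1*(-15402) + (-11640 - 11130)*(16392 + C)) - 28314 = (-1*(-15402) + (-11640 - 11130)*(16392 + 9354)) - 28314 = (15402 - 22770*25746) - 28314 = (15402 - 586236420) - 28314 = -586221018 - 28314 = -586249332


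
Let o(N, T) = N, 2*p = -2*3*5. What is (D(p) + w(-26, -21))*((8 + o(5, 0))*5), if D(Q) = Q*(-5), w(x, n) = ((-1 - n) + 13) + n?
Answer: 5655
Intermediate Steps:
p = -15 (p = (-2*3*5)/2 = (-6*5)/2 = (½)*(-30) = -15)
w(x, n) = 12 (w(x, n) = (12 - n) + n = 12)
D(Q) = -5*Q
(D(p) + w(-26, -21))*((8 + o(5, 0))*5) = (-5*(-15) + 12)*((8 + 5)*5) = (75 + 12)*(13*5) = 87*65 = 5655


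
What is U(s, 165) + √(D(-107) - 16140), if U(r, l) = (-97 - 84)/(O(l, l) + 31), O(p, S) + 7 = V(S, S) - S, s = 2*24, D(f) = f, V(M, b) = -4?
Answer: 181/145 + I*√16247 ≈ 1.2483 + 127.46*I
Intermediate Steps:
s = 48
O(p, S) = -11 - S (O(p, S) = -7 + (-4 - S) = -11 - S)
U(r, l) = -181/(20 - l) (U(r, l) = (-97 - 84)/((-11 - l) + 31) = -181/(20 - l))
U(s, 165) + √(D(-107) - 16140) = 181/(-20 + 165) + √(-107 - 16140) = 181/145 + √(-16247) = 181*(1/145) + I*√16247 = 181/145 + I*√16247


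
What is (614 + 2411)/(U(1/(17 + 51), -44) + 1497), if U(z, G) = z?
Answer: 205700/101797 ≈ 2.0207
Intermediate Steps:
(614 + 2411)/(U(1/(17 + 51), -44) + 1497) = (614 + 2411)/(1/(17 + 51) + 1497) = 3025/(1/68 + 1497) = 3025/(101797/68) = 3025*(68/101797) = 205700/101797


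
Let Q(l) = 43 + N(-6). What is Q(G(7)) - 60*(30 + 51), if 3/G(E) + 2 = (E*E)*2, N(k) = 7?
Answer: -4810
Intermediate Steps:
G(E) = 3/(-2 + 2*E²) (G(E) = 3/(-2 + (E*E)*2) = 3/(-2 + E²*2) = 3/(-2 + 2*E²))
Q(l) = 50 (Q(l) = 43 + 7 = 50)
Q(G(7)) - 60*(30 + 51) = 50 - 60*(30 + 51) = 50 - 60*81 = 50 - 1*4860 = 50 - 4860 = -4810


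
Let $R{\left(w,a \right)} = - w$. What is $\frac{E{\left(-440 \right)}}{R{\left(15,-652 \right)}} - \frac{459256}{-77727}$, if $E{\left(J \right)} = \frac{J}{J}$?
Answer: $\frac{2270371}{388635} \approx 5.8419$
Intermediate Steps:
$E{\left(J \right)} = 1$
$\frac{E{\left(-440 \right)}}{R{\left(15,-652 \right)}} - \frac{459256}{-77727} = 1 \frac{1}{\left(-1\right) 15} - \frac{459256}{-77727} = 1 \frac{1}{-15} - - \frac{459256}{77727} = 1 \left(- \frac{1}{15}\right) + \frac{459256}{77727} = - \frac{1}{15} + \frac{459256}{77727} = \frac{2270371}{388635}$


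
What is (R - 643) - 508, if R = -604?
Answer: -1755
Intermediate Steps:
(R - 643) - 508 = (-604 - 643) - 508 = -1247 - 508 = -1755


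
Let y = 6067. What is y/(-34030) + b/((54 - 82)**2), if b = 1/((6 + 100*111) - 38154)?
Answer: -64327301687/360813828480 ≈ -0.17828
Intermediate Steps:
b = -1/27048 (b = 1/((6 + 11100) - 38154) = 1/(11106 - 38154) = 1/(-27048) = -1/27048 ≈ -3.6971e-5)
y/(-34030) + b/((54 - 82)**2) = 6067/(-34030) - 1/(27048*(54 - 82)**2) = 6067*(-1/34030) - 1/(27048*((-28)**2)) = -6067/34030 - 1/27048/784 = -6067/34030 - 1/27048*1/784 = -6067/34030 - 1/21205632 = -64327301687/360813828480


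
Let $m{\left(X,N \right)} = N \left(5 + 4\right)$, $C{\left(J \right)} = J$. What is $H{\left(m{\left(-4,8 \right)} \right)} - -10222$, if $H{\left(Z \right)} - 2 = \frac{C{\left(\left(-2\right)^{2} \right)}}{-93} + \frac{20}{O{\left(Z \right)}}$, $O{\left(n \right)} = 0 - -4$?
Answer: $\frac{951293}{93} \approx 10229.0$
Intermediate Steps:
$O{\left(n \right)} = 4$ ($O{\left(n \right)} = 0 + 4 = 4$)
$m{\left(X,N \right)} = 9 N$ ($m{\left(X,N \right)} = N 9 = 9 N$)
$H{\left(Z \right)} = \frac{647}{93}$ ($H{\left(Z \right)} = 2 + \left(\frac{\left(-2\right)^{2}}{-93} + \frac{20}{4}\right) = 2 + \left(4 \left(- \frac{1}{93}\right) + 20 \cdot \frac{1}{4}\right) = 2 + \left(- \frac{4}{93} + 5\right) = 2 + \frac{461}{93} = \frac{647}{93}$)
$H{\left(m{\left(-4,8 \right)} \right)} - -10222 = \frac{647}{93} - -10222 = \frac{647}{93} + 10222 = \frac{951293}{93}$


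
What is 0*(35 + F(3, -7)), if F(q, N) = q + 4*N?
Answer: 0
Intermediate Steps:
0*(35 + F(3, -7)) = 0*(35 + (3 + 4*(-7))) = 0*(35 + (3 - 28)) = 0*(35 - 25) = 0*10 = 0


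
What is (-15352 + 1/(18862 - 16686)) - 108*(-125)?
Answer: -4029951/2176 ≈ -1852.0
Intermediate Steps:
(-15352 + 1/(18862 - 16686)) - 108*(-125) = (-15352 + 1/2176) + 13500 = -33405951/2176 + 13500 = -4029951/2176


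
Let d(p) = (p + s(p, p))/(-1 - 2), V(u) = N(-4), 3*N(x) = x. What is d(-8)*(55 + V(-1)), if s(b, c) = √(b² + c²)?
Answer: 1288/9 - 1288*√2/9 ≈ -59.279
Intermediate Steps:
N(x) = x/3
V(u) = -4/3 (V(u) = (⅓)*(-4) = -4/3)
d(p) = -p/3 - √2*√(p²)/3 (d(p) = (p + √(p² + p²))/(-1 - 2) = (p + √(2*p²))/(-3) = (p + √2*√(p²))*(-⅓) = -p/3 - √2*√(p²)/3)
d(-8)*(55 + V(-1)) = (-⅓*(-8) - √2*√((-8)²)/3)*(55 - 4/3) = (8/3 - √2*√64/3)*(161/3) = (8/3 - ⅓*√2*8)*(161/3) = (8/3 - 8*√2/3)*(161/3) = 1288/9 - 1288*√2/9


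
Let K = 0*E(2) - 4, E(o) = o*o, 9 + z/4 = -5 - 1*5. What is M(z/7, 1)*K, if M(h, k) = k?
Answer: -4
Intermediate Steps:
z = -76 (z = -36 + 4*(-5 - 1*5) = -36 + 4*(-5 - 5) = -36 + 4*(-10) = -36 - 40 = -76)
E(o) = o²
K = -4 (K = 0*2² - 4 = 0*4 - 4 = 0 - 4 = -4)
M(z/7, 1)*K = 1*(-4) = -4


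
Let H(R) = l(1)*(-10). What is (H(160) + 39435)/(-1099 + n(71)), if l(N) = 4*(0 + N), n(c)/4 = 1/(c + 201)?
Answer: -2678860/74731 ≈ -35.847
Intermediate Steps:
n(c) = 4/(201 + c) (n(c) = 4/(c + 201) = 4/(201 + c))
l(N) = 4*N
H(R) = -40 (H(R) = (4*1)*(-10) = 4*(-10) = -40)
(H(160) + 39435)/(-1099 + n(71)) = (-40 + 39435)/(-1099 + 4/(201 + 71)) = 39395/(-1099 + 4/272) = 39395/(-1099 + 4*(1/272)) = 39395/(-1099 + 1/68) = 39395/(-74731/68) = 39395*(-68/74731) = -2678860/74731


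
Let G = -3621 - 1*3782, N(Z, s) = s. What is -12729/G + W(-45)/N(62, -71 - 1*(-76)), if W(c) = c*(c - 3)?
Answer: 3210825/7403 ≈ 433.72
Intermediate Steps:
G = -7403 (G = -3621 - 3782 = -7403)
W(c) = c*(-3 + c)
-12729/G + W(-45)/N(62, -71 - 1*(-76)) = -12729/(-7403) + (-45*(-3 - 45))/(-71 - 1*(-76)) = -12729*(-1/7403) + (-45*(-48))/(-71 + 76) = 12729/7403 + 2160/5 = 12729/7403 + 2160*(1/5) = 12729/7403 + 432 = 3210825/7403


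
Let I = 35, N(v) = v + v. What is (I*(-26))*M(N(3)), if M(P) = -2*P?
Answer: 10920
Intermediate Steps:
N(v) = 2*v
(I*(-26))*M(N(3)) = (35*(-26))*(-4*3) = -(-1820)*6 = -910*(-12) = 10920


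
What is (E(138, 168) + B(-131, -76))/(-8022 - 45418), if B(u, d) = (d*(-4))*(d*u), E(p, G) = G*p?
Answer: -190613/3340 ≈ -57.070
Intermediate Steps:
B(u, d) = -4*u*d**2 (B(u, d) = (-4*d)*(d*u) = -4*u*d**2)
(E(138, 168) + B(-131, -76))/(-8022 - 45418) = (168*138 - 4*(-131)*(-76)**2)/(-8022 - 45418) = (23184 - 4*(-131)*5776)/(-53440) = (23184 + 3026624)*(-1/53440) = 3049808*(-1/53440) = -190613/3340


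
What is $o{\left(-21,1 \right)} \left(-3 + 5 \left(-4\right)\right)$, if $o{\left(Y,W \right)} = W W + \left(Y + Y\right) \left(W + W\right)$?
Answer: $1909$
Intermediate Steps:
$o{\left(Y,W \right)} = W^{2} + 4 W Y$ ($o{\left(Y,W \right)} = W^{2} + 2 Y 2 W = W^{2} + 4 W Y$)
$o{\left(-21,1 \right)} \left(-3 + 5 \left(-4\right)\right) = 1 \left(1 + 4 \left(-21\right)\right) \left(-3 + 5 \left(-4\right)\right) = 1 \left(1 - 84\right) \left(-3 - 20\right) = 1 \left(-83\right) \left(-23\right) = \left(-83\right) \left(-23\right) = 1909$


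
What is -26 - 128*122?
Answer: -15642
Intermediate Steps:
-26 - 128*122 = -26 - 15616 = -15642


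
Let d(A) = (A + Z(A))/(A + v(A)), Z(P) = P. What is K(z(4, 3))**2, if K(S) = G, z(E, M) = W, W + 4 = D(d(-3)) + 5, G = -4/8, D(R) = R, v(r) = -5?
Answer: 1/4 ≈ 0.25000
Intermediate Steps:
d(A) = 2*A/(-5 + A) (d(A) = (A + A)/(A - 5) = (2*A)/(-5 + A) = 2*A/(-5 + A))
G = -1/2 (G = -4*1/8 = -1/2 ≈ -0.50000)
W = 7/4 (W = -4 + (2*(-3)/(-5 - 3) + 5) = -4 + (2*(-3)/(-8) + 5) = -4 + (2*(-3)*(-1/8) + 5) = -4 + (3/4 + 5) = -4 + 23/4 = 7/4 ≈ 1.7500)
z(E, M) = 7/4
K(S) = -1/2
K(z(4, 3))**2 = (-1/2)**2 = 1/4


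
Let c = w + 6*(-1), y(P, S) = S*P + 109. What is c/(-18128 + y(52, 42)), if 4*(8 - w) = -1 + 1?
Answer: -2/15835 ≈ -0.00012630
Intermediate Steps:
w = 8 (w = 8 - (-1 + 1)/4 = 8 - ¼*0 = 8 + 0 = 8)
y(P, S) = 109 + P*S (y(P, S) = P*S + 109 = 109 + P*S)
c = 2 (c = 8 + 6*(-1) = 8 - 6 = 2)
c/(-18128 + y(52, 42)) = 2/(-18128 + (109 + 52*42)) = 2/(-18128 + (109 + 2184)) = 2/(-18128 + 2293) = 2/(-15835) = 2*(-1/15835) = -2/15835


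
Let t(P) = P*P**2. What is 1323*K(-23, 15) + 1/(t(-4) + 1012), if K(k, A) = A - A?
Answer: 1/948 ≈ 0.0010549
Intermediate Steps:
t(P) = P**3
K(k, A) = 0
1323*K(-23, 15) + 1/(t(-4) + 1012) = 1323*0 + 1/((-4)**3 + 1012) = 0 + 1/(-64 + 1012) = 0 + 1/948 = 1/948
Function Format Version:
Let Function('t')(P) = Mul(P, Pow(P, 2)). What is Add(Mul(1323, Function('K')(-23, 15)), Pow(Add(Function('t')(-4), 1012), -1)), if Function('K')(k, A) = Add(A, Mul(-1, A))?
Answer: Rational(1, 948) ≈ 0.0010549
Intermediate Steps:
Function('t')(P) = Pow(P, 3)
Function('K')(k, A) = 0
Add(Mul(1323, Function('K')(-23, 15)), Pow(Add(Function('t')(-4), 1012), -1)) = Add(Mul(1323, 0), Pow(Add(Pow(-4, 3), 1012), -1)) = Add(0, Pow(Add(-64, 1012), -1)) = Add(0, Pow(948, -1)) = Add(0, Rational(1, 948)) = Rational(1, 948)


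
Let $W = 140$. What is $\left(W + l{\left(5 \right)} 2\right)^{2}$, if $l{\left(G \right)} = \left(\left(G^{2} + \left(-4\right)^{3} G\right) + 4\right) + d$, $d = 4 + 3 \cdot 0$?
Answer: $188356$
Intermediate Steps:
$d = 4$ ($d = 4 + 0 = 4$)
$l{\left(G \right)} = 8 + G^{2} - 64 G$ ($l{\left(G \right)} = \left(\left(G^{2} + \left(-4\right)^{3} G\right) + 4\right) + 4 = \left(\left(G^{2} - 64 G\right) + 4\right) + 4 = \left(4 + G^{2} - 64 G\right) + 4 = 8 + G^{2} - 64 G$)
$\left(W + l{\left(5 \right)} 2\right)^{2} = \left(140 + \left(8 + 5^{2} - 320\right) 2\right)^{2} = \left(140 + \left(8 + 25 - 320\right) 2\right)^{2} = \left(140 - 574\right)^{2} = \left(-434\right)^{2} = 188356$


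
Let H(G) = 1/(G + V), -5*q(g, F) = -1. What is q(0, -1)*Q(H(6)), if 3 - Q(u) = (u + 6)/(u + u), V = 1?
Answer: -37/10 ≈ -3.7000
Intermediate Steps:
q(g, F) = ⅕ (q(g, F) = -⅕*(-1) = ⅕)
H(G) = 1/(1 + G) (H(G) = 1/(G + 1) = 1/(1 + G))
Q(u) = 3 - (6 + u)/(2*u) (Q(u) = 3 - (u + 6)/(u + u) = 3 - (6 + u)/(2*u))
q(0, -1)*Q(H(6)) = (5/2 - 3/(1/(1 + 6)))/5 = (5/2 - 3/(1/7))/5 = (5/2 - 3/⅐)/5 = (5/2 - 3*7)/5 = (5/2 - 21)/5 = (⅕)*(-37/2) = -37/10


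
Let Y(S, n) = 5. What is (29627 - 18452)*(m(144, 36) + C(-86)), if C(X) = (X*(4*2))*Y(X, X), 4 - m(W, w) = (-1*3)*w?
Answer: -37190400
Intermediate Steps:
m(W, w) = 4 + 3*w (m(W, w) = 4 - (-1*3)*w = 4 - (-3)*w = 4 + 3*w)
C(X) = 40*X (C(X) = (X*(4*2))*5 = (X*8)*5 = (8*X)*5 = 40*X)
(29627 - 18452)*(m(144, 36) + C(-86)) = (29627 - 18452)*((4 + 3*36) + 40*(-86)) = 11175*((4 + 108) - 3440) = 11175*(112 - 3440) = 11175*(-3328) = -37190400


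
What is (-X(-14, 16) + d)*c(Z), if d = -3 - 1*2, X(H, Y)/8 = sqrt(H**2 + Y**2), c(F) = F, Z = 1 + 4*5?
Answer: -105 - 336*sqrt(113) ≈ -3676.7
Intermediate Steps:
Z = 21 (Z = 1 + 20 = 21)
X(H, Y) = 8*sqrt(H**2 + Y**2)
d = -5 (d = -3 - 2 = -5)
(-X(-14, 16) + d)*c(Z) = (-8*sqrt((-14)**2 + 16**2) - 5)*21 = (-8*sqrt(196 + 256) - 5)*21 = (-8*sqrt(452) - 5)*21 = (-8*2*sqrt(113) - 5)*21 = (-16*sqrt(113) - 5)*21 = (-5 - 16*sqrt(113))*21 = -105 - 336*sqrt(113)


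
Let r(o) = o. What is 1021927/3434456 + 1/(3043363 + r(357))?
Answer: 194403942681/653345151020 ≈ 0.29755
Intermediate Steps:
1021927/3434456 + 1/(3043363 + r(357)) = 1021927/3434456 + 1/(3043363 + 357) = 1021927*(1/3434456) + 1/3043720 = 1021927/3434456 + 1/3043720 = 194403942681/653345151020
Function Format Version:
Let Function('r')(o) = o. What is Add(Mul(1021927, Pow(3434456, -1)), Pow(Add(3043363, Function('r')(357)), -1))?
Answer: Rational(194403942681, 653345151020) ≈ 0.29755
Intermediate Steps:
Add(Mul(1021927, Pow(3434456, -1)), Pow(Add(3043363, Function('r')(357)), -1)) = Add(Mul(1021927, Pow(3434456, -1)), Pow(Add(3043363, 357), -1)) = Add(Mul(1021927, Rational(1, 3434456)), Pow(3043720, -1)) = Add(Rational(1021927, 3434456), Rational(1, 3043720)) = Rational(194403942681, 653345151020)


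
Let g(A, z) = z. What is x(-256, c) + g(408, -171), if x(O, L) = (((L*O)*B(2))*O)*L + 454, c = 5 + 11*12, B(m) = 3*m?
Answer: 7380271387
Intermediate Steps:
c = 137 (c = 5 + 132 = 137)
x(O, L) = 454 + 6*L**2*O**2 (x(O, L) = (((L*O)*(3*2))*O)*L + 454 = (((L*O)*6)*O)*L + 454 = ((6*L*O)*O)*L + 454 = (6*L*O**2)*L + 454 = 6*L**2*O**2 + 454 = 454 + 6*L**2*O**2)
x(-256, c) + g(408, -171) = (454 + 6*137**2*(-256)**2) - 171 = (454 + 6*18769*65536) - 171 = (454 + 7380271104) - 171 = 7380271558 - 171 = 7380271387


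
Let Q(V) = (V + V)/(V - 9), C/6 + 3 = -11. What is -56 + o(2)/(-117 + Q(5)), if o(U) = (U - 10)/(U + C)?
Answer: -548752/9799 ≈ -56.001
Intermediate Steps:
C = -84 (C = -18 + 6*(-11) = -18 - 66 = -84)
o(U) = (-10 + U)/(-84 + U) (o(U) = (U - 10)/(U - 84) = (-10 + U)/(-84 + U))
Q(V) = 2*V/(-9 + V) (Q(V) = (2*V)/(-9 + V) = 2*V/(-9 + V))
-56 + o(2)/(-117 + Q(5)) = -56 + ((-10 + 2)/(-84 + 2))/(-117 + 2*5/(-9 + 5)) = -56 + (-8/(-82))/(-117 + 2*5/(-4)) = -56 + (-1/82*(-8))/(-117 + 2*5*(-1/4)) = -56 + (4/41)/(-117 - 5/2) = -56 + (4/41)/(-239/2) = -56 - 2/239*4/41 = -56 - 8/9799 = -548752/9799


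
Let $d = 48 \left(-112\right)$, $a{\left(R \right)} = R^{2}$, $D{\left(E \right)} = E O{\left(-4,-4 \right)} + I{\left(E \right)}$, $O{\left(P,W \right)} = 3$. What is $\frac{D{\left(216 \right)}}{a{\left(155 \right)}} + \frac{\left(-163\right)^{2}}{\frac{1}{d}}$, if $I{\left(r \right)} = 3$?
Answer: $- \frac{110697081579}{775} \approx -1.4283 \cdot 10^{8}$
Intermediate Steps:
$D{\left(E \right)} = 3 + 3 E$ ($D{\left(E \right)} = E 3 + 3 = 3 E + 3 = 3 + 3 E$)
$d = -5376$
$\frac{D{\left(216 \right)}}{a{\left(155 \right)}} + \frac{\left(-163\right)^{2}}{\frac{1}{d}} = \frac{3 + 3 \cdot 216}{155^{2}} + \frac{\left(-163\right)^{2}}{\frac{1}{-5376}} = \frac{3 + 648}{24025} + \frac{26569}{- \frac{1}{5376}} = 651 \cdot \frac{1}{24025} + 26569 \left(-5376\right) = \frac{21}{775} - 142834944 = - \frac{110697081579}{775}$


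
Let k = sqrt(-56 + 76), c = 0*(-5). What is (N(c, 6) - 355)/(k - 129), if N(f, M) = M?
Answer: 45021/16621 + 698*sqrt(5)/16621 ≈ 2.8026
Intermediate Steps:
c = 0
k = 2*sqrt(5) (k = sqrt(20) = 2*sqrt(5) ≈ 4.4721)
(N(c, 6) - 355)/(k - 129) = (6 - 355)/(2*sqrt(5) - 129) = -349/(-129 + 2*sqrt(5))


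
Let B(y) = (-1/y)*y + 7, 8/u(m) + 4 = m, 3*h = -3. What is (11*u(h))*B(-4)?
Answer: -528/5 ≈ -105.60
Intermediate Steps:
h = -1 (h = (⅓)*(-3) = -1)
u(m) = 8/(-4 + m)
B(y) = 6 (B(y) = -1 + 7 = 6)
(11*u(h))*B(-4) = (11*(8/(-4 - 1)))*6 = (11*(8/(-5)))*6 = (11*(8*(-⅕)))*6 = (11*(-8/5))*6 = -88/5*6 = -528/5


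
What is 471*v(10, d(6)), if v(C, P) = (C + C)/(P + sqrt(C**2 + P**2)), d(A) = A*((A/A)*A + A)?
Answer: -33912/5 + 942*sqrt(1321)/5 ≈ 65.104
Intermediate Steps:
d(A) = 2*A**2 (d(A) = A*(1*A + A) = A*(A + A) = A*(2*A) = 2*A**2)
v(C, P) = 2*C/(P + sqrt(C**2 + P**2)) (v(C, P) = (2*C)/(P + sqrt(C**2 + P**2)) = 2*C/(P + sqrt(C**2 + P**2)))
471*v(10, d(6)) = 471*(2*10/(2*6**2 + sqrt(10**2 + (2*6**2)**2))) = 471*(2*10/(2*36 + sqrt(100 + (2*36)**2))) = 471*(2*10/(72 + sqrt(100 + 72**2))) = 471*(2*10/(72 + sqrt(100 + 5184))) = 471*(2*10/(72 + sqrt(5284))) = 471*(2*10/(72 + 2*sqrt(1321))) = 471*(20/(72 + 2*sqrt(1321))) = 9420/(72 + 2*sqrt(1321))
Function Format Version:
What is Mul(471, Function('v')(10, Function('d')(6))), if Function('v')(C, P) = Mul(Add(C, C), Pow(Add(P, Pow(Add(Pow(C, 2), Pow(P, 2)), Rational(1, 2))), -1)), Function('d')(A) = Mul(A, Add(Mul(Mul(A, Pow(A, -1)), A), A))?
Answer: Add(Rational(-33912, 5), Mul(Rational(942, 5), Pow(1321, Rational(1, 2)))) ≈ 65.104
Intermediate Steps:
Function('d')(A) = Mul(2, Pow(A, 2)) (Function('d')(A) = Mul(A, Add(Mul(1, A), A)) = Mul(A, Add(A, A)) = Mul(A, Mul(2, A)) = Mul(2, Pow(A, 2)))
Function('v')(C, P) = Mul(2, C, Pow(Add(P, Pow(Add(Pow(C, 2), Pow(P, 2)), Rational(1, 2))), -1)) (Function('v')(C, P) = Mul(Mul(2, C), Pow(Add(P, Pow(Add(Pow(C, 2), Pow(P, 2)), Rational(1, 2))), -1)) = Mul(2, C, Pow(Add(P, Pow(Add(Pow(C, 2), Pow(P, 2)), Rational(1, 2))), -1)))
Mul(471, Function('v')(10, Function('d')(6))) = Mul(471, Mul(2, 10, Pow(Add(Mul(2, Pow(6, 2)), Pow(Add(Pow(10, 2), Pow(Mul(2, Pow(6, 2)), 2)), Rational(1, 2))), -1))) = Mul(471, Mul(2, 10, Pow(Add(Mul(2, 36), Pow(Add(100, Pow(Mul(2, 36), 2)), Rational(1, 2))), -1))) = Mul(471, Mul(2, 10, Pow(Add(72, Pow(Add(100, Pow(72, 2)), Rational(1, 2))), -1))) = Mul(471, Mul(2, 10, Pow(Add(72, Pow(Add(100, 5184), Rational(1, 2))), -1))) = Mul(471, Mul(2, 10, Pow(Add(72, Pow(5284, Rational(1, 2))), -1))) = Mul(471, Mul(2, 10, Pow(Add(72, Mul(2, Pow(1321, Rational(1, 2)))), -1))) = Mul(471, Mul(20, Pow(Add(72, Mul(2, Pow(1321, Rational(1, 2)))), -1))) = Mul(9420, Pow(Add(72, Mul(2, Pow(1321, Rational(1, 2)))), -1))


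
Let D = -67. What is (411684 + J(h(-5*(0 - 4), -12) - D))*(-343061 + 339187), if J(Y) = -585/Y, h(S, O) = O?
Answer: -17543048718/11 ≈ -1.5948e+9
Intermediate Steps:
(411684 + J(h(-5*(0 - 4), -12) - D))*(-343061 + 339187) = (411684 - 585/(-12 - 1*(-67)))*(-343061 + 339187) = (411684 - 585/(-12 + 67))*(-3874) = (411684 - 585/55)*(-3874) = (411684 - 585*1/55)*(-3874) = (411684 - 117/11)*(-3874) = (4528407/11)*(-3874) = -17543048718/11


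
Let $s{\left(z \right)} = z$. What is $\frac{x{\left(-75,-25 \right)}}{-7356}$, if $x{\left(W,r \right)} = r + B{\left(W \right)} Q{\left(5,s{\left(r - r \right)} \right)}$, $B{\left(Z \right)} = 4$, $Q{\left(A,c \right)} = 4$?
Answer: $\frac{3}{2452} \approx 0.0012235$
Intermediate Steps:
$x{\left(W,r \right)} = 16 + r$ ($x{\left(W,r \right)} = r + 4 \cdot 4 = r + 16 = 16 + r$)
$\frac{x{\left(-75,-25 \right)}}{-7356} = \frac{16 - 25}{-7356} = \left(-9\right) \left(- \frac{1}{7356}\right) = \frac{3}{2452}$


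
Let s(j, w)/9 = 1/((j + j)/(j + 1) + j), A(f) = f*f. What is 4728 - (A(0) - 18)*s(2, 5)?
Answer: 23883/5 ≈ 4776.6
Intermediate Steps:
A(f) = f²
s(j, w) = 9/(j + 2*j/(1 + j)) (s(j, w) = 9/((j + j)/(j + 1) + j) = 9/((2*j)/(1 + j) + j) = 9/(2*j/(1 + j) + j) = 9/(j + 2*j/(1 + j)))
4728 - (A(0) - 18)*s(2, 5) = 4728 - (0² - 18)*9*(1 + 2)/(2*(3 + 2)) = 4728 - (0 - 18)*9*(½)*3/5 = 4728 - (-18)*9*(½)*(⅕)*3 = 4728 - (-18)*27/10 = 4728 - 1*(-243/5) = 4728 + 243/5 = 23883/5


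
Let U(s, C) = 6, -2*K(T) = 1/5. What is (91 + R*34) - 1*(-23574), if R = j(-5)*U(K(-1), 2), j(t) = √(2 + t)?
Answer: 23665 + 204*I*√3 ≈ 23665.0 + 353.34*I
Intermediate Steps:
K(T) = -⅒ (K(T) = -½/5 = -½*⅕ = -⅒)
R = 6*I*√3 (R = √(2 - 5)*6 = √(-3)*6 = (I*√3)*6 = 6*I*√3 ≈ 10.392*I)
(91 + R*34) - 1*(-23574) = (91 + (6*I*√3)*34) - 1*(-23574) = (91 + 204*I*√3) + 23574 = 23665 + 204*I*√3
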